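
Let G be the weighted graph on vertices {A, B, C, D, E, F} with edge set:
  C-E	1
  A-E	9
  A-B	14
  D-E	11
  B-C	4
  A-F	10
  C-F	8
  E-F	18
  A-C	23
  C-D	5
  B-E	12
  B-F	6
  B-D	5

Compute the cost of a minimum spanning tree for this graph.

25

Prim's algorithm from D:
Step 1: cheapest edge leaving the tree is B-D (5); add B.
Step 2: cheapest edge leaving the tree is B-C (4); add C.
Step 3: cheapest edge leaving the tree is C-E (1); add E.
Step 4: cheapest edge leaving the tree is B-F (6); add F.
Step 5: cheapest edge leaving the tree is A-E (9); add A.
MST edges: B-D, B-C, C-E, B-F, A-E; total weight 5+4+1+6+9 = 25.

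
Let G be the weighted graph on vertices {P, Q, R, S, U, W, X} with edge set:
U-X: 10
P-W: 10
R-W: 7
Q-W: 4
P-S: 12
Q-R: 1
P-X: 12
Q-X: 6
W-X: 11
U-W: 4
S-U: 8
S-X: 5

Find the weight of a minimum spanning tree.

30

Prim, starting at U.
Step 1: cheapest edge leaving the tree is U-W (4); add W.
Step 2: cheapest edge leaving the tree is Q-W (4); add Q.
Step 3: cheapest edge leaving the tree is Q-R (1); add R.
Step 4: cheapest edge leaving the tree is Q-X (6); add X.
Step 5: cheapest edge leaving the tree is S-X (5); add S.
Step 6: cheapest edge leaving the tree is P-W (10); add P.
MST edges: U-W, Q-W, Q-R, Q-X, S-X, P-W; total weight 4+4+1+6+5+10 = 30.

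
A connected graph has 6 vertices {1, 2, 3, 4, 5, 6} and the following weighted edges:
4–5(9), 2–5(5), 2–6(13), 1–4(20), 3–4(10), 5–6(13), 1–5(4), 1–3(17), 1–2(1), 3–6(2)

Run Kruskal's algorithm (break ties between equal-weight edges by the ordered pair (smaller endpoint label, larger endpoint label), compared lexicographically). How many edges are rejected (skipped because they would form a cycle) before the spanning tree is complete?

1

Kruskal's algorithm — process edges by increasing weight (ties by edge label):
1–2 (1): add — endpoints in different components.
3–6 (2): add — endpoints in different components.
1–5 (4): add — endpoints in different components.
2–5 (5): skip — 2 and 5 already connected.
4–5 (9): add — endpoints in different components.
3–4 (10): add — endpoints in different components.
Edges rejected before the tree was complete: 1.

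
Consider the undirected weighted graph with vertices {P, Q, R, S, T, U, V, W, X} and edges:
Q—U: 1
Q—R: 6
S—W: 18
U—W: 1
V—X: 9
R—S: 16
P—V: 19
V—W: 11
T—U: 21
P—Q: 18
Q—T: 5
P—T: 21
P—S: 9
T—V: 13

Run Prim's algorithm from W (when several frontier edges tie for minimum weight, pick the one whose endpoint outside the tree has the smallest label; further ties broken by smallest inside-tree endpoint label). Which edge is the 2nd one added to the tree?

Prim's algorithm from W:
Step 1: frontier [U—W 1, V—W 11, S—W 18] → take U—W (1); add U.
Step 2: frontier [Q—U 1, T—U 21, V—W 11, S—W 18] → take Q—U (1); add Q.
Step 3: frontier [Q—T 5, Q—R 6, P—Q 18, T—U 21, V—W 11, S—W 18] → take Q—T (5); add T.
Step 4: frontier [Q—R 6, P—Q 18, T—V 13, P—T 21, V—W 11, S—W 18] → take Q—R (6); add R.
Step 5: frontier [P—Q 18, R—S 16, T—V 13, P—T 21, V—W 11, S—W 18] → take V—W (11); add V.
Step 6: frontier [P—Q 18, R—S 16, P—T 21, V—X 9, P—V 19, S—W 18] → take V—X (9); add X.
Step 7: frontier [P—Q 18, R—S 16, P—T 21, P—V 19, S—W 18] → take R—S (16); add S.
Step 8: frontier [P—Q 18, P—S 9, P—T 21, P—V 19] → take P—S (9); add P.
The 2nd edge added is Q—U.

Q-U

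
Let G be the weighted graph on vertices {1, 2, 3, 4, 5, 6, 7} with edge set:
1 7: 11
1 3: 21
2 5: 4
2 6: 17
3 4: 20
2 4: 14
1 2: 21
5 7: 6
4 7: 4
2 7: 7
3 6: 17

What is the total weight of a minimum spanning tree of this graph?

59

Prim's algorithm from 1:
Step 1: frontier [1 7 11, 1 2 21, 1 3 21] → take 1 7 (11); add 7.
Step 2: frontier [1 2 21, 1 3 21, 4 7 4, 5 7 6, 2 7 7] → take 4 7 (4); add 4.
Step 3: frontier [1 2 21, 1 3 21, 2 4 14, 3 4 20, 5 7 6, 2 7 7] → take 5 7 (6); add 5.
Step 4: frontier [1 2 21, 1 3 21, 2 4 14, 3 4 20, 2 5 4, 2 7 7] → take 2 5 (4); add 2.
Step 5: frontier [1 3 21, 2 6 17, 3 4 20] → take 2 6 (17); add 6.
Step 6: frontier [1 3 21, 3 4 20, 3 6 17] → take 3 6 (17); add 3.
MST edges: 1 7, 4 7, 5 7, 2 5, 2 6, 3 6; total weight 11+4+6+4+17+17 = 59.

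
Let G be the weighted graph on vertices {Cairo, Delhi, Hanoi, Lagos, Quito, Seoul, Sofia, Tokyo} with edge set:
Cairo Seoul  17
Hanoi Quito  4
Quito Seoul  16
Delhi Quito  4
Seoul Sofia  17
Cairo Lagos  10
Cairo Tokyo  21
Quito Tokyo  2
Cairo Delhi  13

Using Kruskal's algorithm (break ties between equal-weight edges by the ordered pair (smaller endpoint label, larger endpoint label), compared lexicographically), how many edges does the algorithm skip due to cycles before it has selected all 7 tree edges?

1

Kruskal's algorithm — process edges by increasing weight (ties by edge label):
Quito Tokyo (2): add — endpoints in different components.
Delhi Quito (4): add — endpoints in different components.
Hanoi Quito (4): add — endpoints in different components.
Cairo Lagos (10): add — endpoints in different components.
Cairo Delhi (13): add — endpoints in different components.
Quito Seoul (16): add — endpoints in different components.
Cairo Seoul (17): skip — Seoul and Cairo already connected.
Seoul Sofia (17): add — endpoints in different components.
Edges rejected before the tree was complete: 1.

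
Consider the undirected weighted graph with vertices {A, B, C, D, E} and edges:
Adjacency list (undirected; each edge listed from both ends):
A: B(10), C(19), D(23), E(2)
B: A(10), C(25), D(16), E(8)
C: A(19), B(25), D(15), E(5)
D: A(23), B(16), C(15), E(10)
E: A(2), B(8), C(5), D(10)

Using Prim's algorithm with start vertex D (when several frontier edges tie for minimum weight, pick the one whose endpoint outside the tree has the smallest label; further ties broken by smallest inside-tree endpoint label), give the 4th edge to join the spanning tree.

B-E

Prim, starting at D.
Step 1: cheapest edge leaving the tree is D E (10); add E.
Step 2: cheapest edge leaving the tree is A E (2); add A.
Step 3: cheapest edge leaving the tree is C E (5); add C.
Step 4: cheapest edge leaving the tree is B E (8); add B.
The 4th edge added is B E.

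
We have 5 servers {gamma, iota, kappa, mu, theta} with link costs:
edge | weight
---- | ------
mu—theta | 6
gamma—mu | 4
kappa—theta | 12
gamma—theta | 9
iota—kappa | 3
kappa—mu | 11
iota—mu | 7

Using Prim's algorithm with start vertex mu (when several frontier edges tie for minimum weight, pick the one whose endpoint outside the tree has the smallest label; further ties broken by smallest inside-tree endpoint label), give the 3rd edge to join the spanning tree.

Grow the tree from mu using Prim:
Step 1: frontier [gamma—mu 4, mu—theta 6, iota—mu 7, kappa—mu 11] → take gamma—mu (4); add gamma.
Step 2: frontier [gamma—theta 9, mu—theta 6, iota—mu 7, kappa—mu 11] → take mu—theta (6); add theta.
Step 3: frontier [iota—mu 7, kappa—mu 11, kappa—theta 12] → take iota—mu (7); add iota.
Step 4: frontier [iota—kappa 3, kappa—mu 11, kappa—theta 12] → take iota—kappa (3); add kappa.
The 3rd edge added is iota—mu.

iota-mu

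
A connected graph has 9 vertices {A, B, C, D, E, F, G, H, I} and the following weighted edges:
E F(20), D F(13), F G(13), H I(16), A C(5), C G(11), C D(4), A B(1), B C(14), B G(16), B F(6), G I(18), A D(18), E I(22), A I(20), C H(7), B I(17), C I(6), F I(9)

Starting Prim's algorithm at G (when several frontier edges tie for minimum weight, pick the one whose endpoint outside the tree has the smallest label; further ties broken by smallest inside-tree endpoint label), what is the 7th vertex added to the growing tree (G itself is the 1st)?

Grow the tree from G using Prim:
Step 1: cheapest edge leaving the tree is C G (11); add C.
Step 2: cheapest edge leaving the tree is C D (4); add D.
Step 3: cheapest edge leaving the tree is A C (5); add A.
Step 4: cheapest edge leaving the tree is A B (1); add B.
Step 5: cheapest edge leaving the tree is B F (6); add F.
Step 6: cheapest edge leaving the tree is C I (6); add I.
Step 7: cheapest edge leaving the tree is C H (7); add H.
Step 8: cheapest edge leaving the tree is E F (20); add E.
Vertex order: G, C, D, A, B, F, I, H, E. The 7th vertex is I.

I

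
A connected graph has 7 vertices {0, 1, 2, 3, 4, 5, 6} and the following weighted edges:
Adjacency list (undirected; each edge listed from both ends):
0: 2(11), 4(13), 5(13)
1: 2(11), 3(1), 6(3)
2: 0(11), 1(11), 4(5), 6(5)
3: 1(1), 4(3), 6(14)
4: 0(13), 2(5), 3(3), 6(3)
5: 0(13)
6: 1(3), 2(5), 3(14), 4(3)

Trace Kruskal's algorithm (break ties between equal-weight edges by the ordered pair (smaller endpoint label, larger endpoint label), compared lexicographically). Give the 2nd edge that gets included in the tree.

1-6

Sort edges by weight, then run Kruskal:
1 3 (1): add — endpoints in different components.
1 6 (3): add — endpoints in different components.
3 4 (3): add — endpoints in different components.
4 6 (3): skip — 4 and 6 already connected.
2 4 (5): add — endpoints in different components.
2 6 (5): skip — 2 and 6 already connected.
0 2 (11): add — endpoints in different components.
1 2 (11): skip — 1 and 2 already connected.
0 4 (13): skip — 0 and 4 already connected.
0 5 (13): add — endpoints in different components.
The 2nd edge added is 1 6.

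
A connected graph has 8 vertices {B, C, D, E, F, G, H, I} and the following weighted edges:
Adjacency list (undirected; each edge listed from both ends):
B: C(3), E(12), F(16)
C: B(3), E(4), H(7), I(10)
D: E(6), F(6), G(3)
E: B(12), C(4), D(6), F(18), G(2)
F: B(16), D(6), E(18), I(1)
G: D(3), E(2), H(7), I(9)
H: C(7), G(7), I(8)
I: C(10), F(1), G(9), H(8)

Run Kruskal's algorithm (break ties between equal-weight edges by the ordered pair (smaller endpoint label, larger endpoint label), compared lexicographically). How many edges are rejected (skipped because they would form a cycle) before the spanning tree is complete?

1

Kruskal: consider edges lightest-first.
F I (1): add — endpoints in different components.
E G (2): add — endpoints in different components.
B C (3): add — endpoints in different components.
D G (3): add — endpoints in different components.
C E (4): add — endpoints in different components.
D E (6): skip — D and E already connected.
D F (6): add — endpoints in different components.
C H (7): add — endpoints in different components.
Edges rejected before the tree was complete: 1.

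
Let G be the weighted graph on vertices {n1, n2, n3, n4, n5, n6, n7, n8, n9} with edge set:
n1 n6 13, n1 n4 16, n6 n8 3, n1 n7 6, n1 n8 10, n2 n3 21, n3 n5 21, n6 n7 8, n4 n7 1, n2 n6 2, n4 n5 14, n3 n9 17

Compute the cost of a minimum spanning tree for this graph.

72

Prim's algorithm from n5:
Step 1: cheapest edge leaving the tree is n4 n5 (14); add n4.
Step 2: cheapest edge leaving the tree is n4 n7 (1); add n7.
Step 3: cheapest edge leaving the tree is n1 n7 (6); add n1.
Step 4: cheapest edge leaving the tree is n6 n7 (8); add n6.
Step 5: cheapest edge leaving the tree is n2 n6 (2); add n2.
Step 6: cheapest edge leaving the tree is n6 n8 (3); add n8.
Step 7: cheapest edge leaving the tree is n2 n3 (21); add n3.
Step 8: cheapest edge leaving the tree is n3 n9 (17); add n9.
MST edges: n4 n5, n4 n7, n1 n7, n6 n7, n2 n6, n6 n8, n2 n3, n3 n9; total weight 14+1+6+8+2+3+21+17 = 72.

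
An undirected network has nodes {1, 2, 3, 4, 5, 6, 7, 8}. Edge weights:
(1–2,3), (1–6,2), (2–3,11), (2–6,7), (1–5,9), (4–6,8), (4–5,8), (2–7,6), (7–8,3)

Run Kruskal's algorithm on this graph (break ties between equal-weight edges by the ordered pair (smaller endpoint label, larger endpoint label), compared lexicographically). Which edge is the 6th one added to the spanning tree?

4-6

Kruskal's algorithm — process edges by increasing weight (ties by edge label):
1–6 (2): add — endpoints in different components.
1–2 (3): add — endpoints in different components.
7–8 (3): add — endpoints in different components.
2–7 (6): add — endpoints in different components.
2–6 (7): skip — 2 and 6 already connected.
4–5 (8): add — endpoints in different components.
4–6 (8): add — endpoints in different components.
1–5 (9): skip — 1 and 5 already connected.
2–3 (11): add — endpoints in different components.
The 6th edge added is 4–6.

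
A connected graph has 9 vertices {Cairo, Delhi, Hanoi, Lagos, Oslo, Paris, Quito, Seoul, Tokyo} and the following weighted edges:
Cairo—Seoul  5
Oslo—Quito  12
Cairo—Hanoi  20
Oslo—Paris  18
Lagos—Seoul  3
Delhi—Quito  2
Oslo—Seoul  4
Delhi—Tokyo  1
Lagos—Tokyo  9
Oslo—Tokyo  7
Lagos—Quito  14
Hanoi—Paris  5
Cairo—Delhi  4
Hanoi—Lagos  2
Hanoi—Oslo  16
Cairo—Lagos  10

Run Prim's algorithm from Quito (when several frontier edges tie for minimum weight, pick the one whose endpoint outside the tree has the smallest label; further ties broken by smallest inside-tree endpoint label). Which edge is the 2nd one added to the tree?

Prim's algorithm from Quito:
Step 1: cheapest edge leaving the tree is Delhi—Quito (2); add Delhi.
Step 2: cheapest edge leaving the tree is Delhi—Tokyo (1); add Tokyo.
Step 3: cheapest edge leaving the tree is Cairo—Delhi (4); add Cairo.
Step 4: cheapest edge leaving the tree is Cairo—Seoul (5); add Seoul.
Step 5: cheapest edge leaving the tree is Lagos—Seoul (3); add Lagos.
Step 6: cheapest edge leaving the tree is Hanoi—Lagos (2); add Hanoi.
Step 7: cheapest edge leaving the tree is Oslo—Seoul (4); add Oslo.
Step 8: cheapest edge leaving the tree is Hanoi—Paris (5); add Paris.
The 2nd edge added is Delhi—Tokyo.

Delhi-Tokyo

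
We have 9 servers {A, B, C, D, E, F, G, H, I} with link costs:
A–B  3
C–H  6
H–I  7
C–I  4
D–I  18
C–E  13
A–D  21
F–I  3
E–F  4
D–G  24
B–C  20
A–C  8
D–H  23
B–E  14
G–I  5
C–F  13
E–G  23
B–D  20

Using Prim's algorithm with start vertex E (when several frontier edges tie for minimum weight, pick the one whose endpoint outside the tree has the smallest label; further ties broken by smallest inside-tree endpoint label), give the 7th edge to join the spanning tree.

Grow the tree from E using Prim:
Step 1: cheapest edge leaving the tree is E–F (4); add F.
Step 2: cheapest edge leaving the tree is F–I (3); add I.
Step 3: cheapest edge leaving the tree is C–I (4); add C.
Step 4: cheapest edge leaving the tree is G–I (5); add G.
Step 5: cheapest edge leaving the tree is C–H (6); add H.
Step 6: cheapest edge leaving the tree is A–C (8); add A.
Step 7: cheapest edge leaving the tree is A–B (3); add B.
Step 8: cheapest edge leaving the tree is D–I (18); add D.
The 7th edge added is A–B.

A-B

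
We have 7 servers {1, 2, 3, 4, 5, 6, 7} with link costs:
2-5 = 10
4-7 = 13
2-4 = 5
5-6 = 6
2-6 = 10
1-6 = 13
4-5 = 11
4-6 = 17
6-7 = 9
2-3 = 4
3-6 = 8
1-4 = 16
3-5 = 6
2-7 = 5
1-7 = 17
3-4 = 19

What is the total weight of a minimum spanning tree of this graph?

39

Kruskal's algorithm — process edges by increasing weight (ties by edge label):
2-3 (4): add. Components now {1} {2,3} {4} {5} {6} {7}
2-4 (5): add. Components now {1} {2,3,4} {5} {6} {7}
2-7 (5): add. Components now {1} {2,3,4,7} {5} {6}
3-5 (6): add. Components now {1} {2,3,4,5,7} {6}
5-6 (6): add. Components now {1} {2,3,4,5,6,7}
3-6 (8): skip — 3 and 6 already connected.
6-7 (9): skip — 6 and 7 already connected.
2-5 (10): skip — 2 and 5 already connected.
2-6 (10): skip — 2 and 6 already connected.
4-5 (11): skip — 4 and 5 already connected.
1-6 (13): add. Components now {1,2,3,4,5,6,7}
MST edges: 2-3, 2-4, 2-7, 3-5, 5-6, 1-6; total weight 4+5+5+6+6+13 = 39.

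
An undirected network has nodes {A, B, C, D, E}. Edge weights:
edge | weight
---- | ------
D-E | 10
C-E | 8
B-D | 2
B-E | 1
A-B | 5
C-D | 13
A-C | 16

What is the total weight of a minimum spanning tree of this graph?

Grow the tree from E using Prim:
Step 1: frontier [B-E 1, C-E 8, D-E 10] → take B-E (1); add B.
Step 2: frontier [B-D 2, A-B 5, C-E 8, D-E 10] → take B-D (2); add D.
Step 3: frontier [A-B 5, C-D 13, C-E 8] → take A-B (5); add A.
Step 4: frontier [A-C 16, C-D 13, C-E 8] → take C-E (8); add C.
MST edges: B-E, B-D, A-B, C-E; total weight 1+2+5+8 = 16.

16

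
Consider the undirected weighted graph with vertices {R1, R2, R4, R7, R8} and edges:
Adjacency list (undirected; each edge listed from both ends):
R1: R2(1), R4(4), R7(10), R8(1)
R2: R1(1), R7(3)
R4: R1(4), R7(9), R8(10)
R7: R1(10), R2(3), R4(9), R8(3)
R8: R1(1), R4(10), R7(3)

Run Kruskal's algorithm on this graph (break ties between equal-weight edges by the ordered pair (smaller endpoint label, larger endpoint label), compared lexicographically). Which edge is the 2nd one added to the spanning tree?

Kruskal: consider edges lightest-first.
R1 R2 (1): add. Components now {R8} {R1,R2} {R4} {R7}
R1 R8 (1): add. Components now {R1,R2,R8} {R4} {R7}
R2 R7 (3): add. Components now {R1,R2,R7,R8} {R4}
R7 R8 (3): skip — R8 and R7 already connected.
R1 R4 (4): add. Components now {R1,R2,R4,R7,R8}
The 2nd edge added is R1 R8.

R1-R8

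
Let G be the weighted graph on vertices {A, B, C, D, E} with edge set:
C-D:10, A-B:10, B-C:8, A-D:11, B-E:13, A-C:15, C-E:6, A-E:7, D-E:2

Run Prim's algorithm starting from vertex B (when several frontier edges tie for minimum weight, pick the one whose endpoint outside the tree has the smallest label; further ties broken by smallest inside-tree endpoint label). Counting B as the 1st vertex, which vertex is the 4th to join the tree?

Prim, starting at B.
Step 1: frontier [B-C 8, A-B 10, B-E 13] → take B-C (8); add C.
Step 2: frontier [A-B 10, B-E 13, C-E 6, C-D 10, A-C 15] → take C-E (6); add E.
Step 3: frontier [A-B 10, C-D 10, A-C 15, D-E 2, A-E 7] → take D-E (2); add D.
Step 4: frontier [A-B 10, A-C 15, A-D 11, A-E 7] → take A-E (7); add A.
Vertex order: B, C, E, D, A. The 4th vertex is D.

D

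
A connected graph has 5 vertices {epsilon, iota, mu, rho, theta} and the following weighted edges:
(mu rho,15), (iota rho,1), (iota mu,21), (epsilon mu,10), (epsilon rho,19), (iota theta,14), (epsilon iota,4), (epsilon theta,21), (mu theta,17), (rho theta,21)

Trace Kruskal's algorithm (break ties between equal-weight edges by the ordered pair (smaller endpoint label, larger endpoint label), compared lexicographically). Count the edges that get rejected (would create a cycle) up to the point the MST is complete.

Kruskal's algorithm — process edges by increasing weight (ties by edge label):
iota rho (1): add — endpoints in different components.
epsilon iota (4): add — endpoints in different components.
epsilon mu (10): add — endpoints in different components.
iota theta (14): add — endpoints in different components.
Edges rejected before the tree was complete: 0.

0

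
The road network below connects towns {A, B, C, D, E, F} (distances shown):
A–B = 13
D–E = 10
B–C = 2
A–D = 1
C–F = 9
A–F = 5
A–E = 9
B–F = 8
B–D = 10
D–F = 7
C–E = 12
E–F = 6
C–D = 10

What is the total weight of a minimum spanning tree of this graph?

22

Sort edges by weight, then run Kruskal:
A–D (1): add. Components now {A,D} {B} {C} {E} {F}
B–C (2): add. Components now {A,D} {B,C} {E} {F}
A–F (5): add. Components now {A,D,F} {B,C} {E}
E–F (6): add. Components now {A,D,E,F} {B,C}
D–F (7): skip — D and F already connected.
B–F (8): add. Components now {A,B,C,D,E,F}
MST edges: A–D, B–C, A–F, E–F, B–F; total weight 1+2+5+6+8 = 22.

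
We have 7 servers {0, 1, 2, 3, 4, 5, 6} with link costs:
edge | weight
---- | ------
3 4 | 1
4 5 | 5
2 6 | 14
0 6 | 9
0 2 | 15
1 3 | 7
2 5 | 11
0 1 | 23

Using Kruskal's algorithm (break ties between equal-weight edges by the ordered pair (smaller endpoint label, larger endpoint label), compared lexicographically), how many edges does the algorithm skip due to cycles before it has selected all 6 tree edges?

0

Sort edges by weight, then run Kruskal:
3 4 (1): add — endpoints in different components.
4 5 (5): add — endpoints in different components.
1 3 (7): add — endpoints in different components.
0 6 (9): add — endpoints in different components.
2 5 (11): add — endpoints in different components.
2 6 (14): add — endpoints in different components.
Edges rejected before the tree was complete: 0.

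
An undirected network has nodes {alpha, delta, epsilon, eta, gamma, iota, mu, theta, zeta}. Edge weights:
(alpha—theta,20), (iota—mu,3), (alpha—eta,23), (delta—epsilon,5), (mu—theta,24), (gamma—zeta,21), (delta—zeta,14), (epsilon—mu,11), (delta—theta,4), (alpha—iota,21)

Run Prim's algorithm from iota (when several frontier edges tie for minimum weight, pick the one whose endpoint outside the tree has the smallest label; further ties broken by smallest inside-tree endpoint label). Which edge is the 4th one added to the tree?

Prim, starting at iota.
Step 1: frontier [iota—mu 3, alpha—iota 21] → take iota—mu (3); add mu.
Step 2: frontier [alpha—iota 21, epsilon—mu 11, mu—theta 24] → take epsilon—mu (11); add epsilon.
Step 3: frontier [delta—epsilon 5, alpha—iota 21, mu—theta 24] → take delta—epsilon (5); add delta.
Step 4: frontier [delta—theta 4, delta—zeta 14, alpha—iota 21, mu—theta 24] → take delta—theta (4); add theta.
Step 5: frontier [delta—zeta 14, alpha—iota 21, alpha—theta 20] → take delta—zeta (14); add zeta.
Step 6: frontier [alpha—iota 21, alpha—theta 20, gamma—zeta 21] → take alpha—theta (20); add alpha.
Step 7: frontier [alpha—eta 23, gamma—zeta 21] → take gamma—zeta (21); add gamma.
Step 8: frontier [alpha—eta 23] → take alpha—eta (23); add eta.
The 4th edge added is delta—theta.

delta-theta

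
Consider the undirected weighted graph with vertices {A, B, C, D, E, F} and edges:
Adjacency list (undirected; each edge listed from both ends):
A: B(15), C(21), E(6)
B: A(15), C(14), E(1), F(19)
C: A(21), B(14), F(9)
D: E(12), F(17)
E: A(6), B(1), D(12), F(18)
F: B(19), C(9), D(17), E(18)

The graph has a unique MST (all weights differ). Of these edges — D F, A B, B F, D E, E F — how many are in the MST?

Sort edges by weight, then run Kruskal:
B E (1): add — endpoints in different components.
A E (6): add — endpoints in different components.
C F (9): add — endpoints in different components.
D E (12): add — endpoints in different components.
B C (14): add — endpoints in different components.
MST edge set: {B E, A E, C F, D E, B C}.
Of the listed edges, {D E} are in the MST → 1.

1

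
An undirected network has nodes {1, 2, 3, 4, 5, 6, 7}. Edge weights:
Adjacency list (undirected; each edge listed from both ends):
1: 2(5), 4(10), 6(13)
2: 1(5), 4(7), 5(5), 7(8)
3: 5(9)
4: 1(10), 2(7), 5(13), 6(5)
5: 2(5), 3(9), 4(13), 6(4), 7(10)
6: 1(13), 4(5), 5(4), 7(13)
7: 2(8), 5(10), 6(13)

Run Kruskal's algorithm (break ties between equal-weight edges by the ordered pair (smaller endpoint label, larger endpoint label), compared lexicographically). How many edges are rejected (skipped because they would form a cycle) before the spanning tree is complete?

Kruskal's algorithm — process edges by increasing weight (ties by edge label):
5—6 (4): add. Components now {1} {2} {3} {4} {5,6} {7}
1—2 (5): add. Components now {1,2} {3} {4} {5,6} {7}
2—5 (5): add. Components now {1,2,5,6} {3} {4} {7}
4—6 (5): add. Components now {1,2,4,5,6} {3} {7}
2—4 (7): skip — 2 and 4 already connected.
2—7 (8): add. Components now {1,2,4,5,6,7} {3}
3—5 (9): add. Components now {1,2,3,4,5,6,7}
Edges rejected before the tree was complete: 1.

1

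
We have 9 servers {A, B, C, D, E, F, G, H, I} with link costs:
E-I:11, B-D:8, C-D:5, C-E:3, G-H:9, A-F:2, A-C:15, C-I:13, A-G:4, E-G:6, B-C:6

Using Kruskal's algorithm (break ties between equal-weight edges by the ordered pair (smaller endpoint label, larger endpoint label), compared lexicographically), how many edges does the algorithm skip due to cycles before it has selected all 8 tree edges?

Sort edges by weight, then run Kruskal:
A-F (2): add — endpoints in different components.
C-E (3): add — endpoints in different components.
A-G (4): add — endpoints in different components.
C-D (5): add — endpoints in different components.
B-C (6): add — endpoints in different components.
E-G (6): add — endpoints in different components.
B-D (8): skip — B and D already connected.
G-H (9): add — endpoints in different components.
E-I (11): add — endpoints in different components.
Edges rejected before the tree was complete: 1.

1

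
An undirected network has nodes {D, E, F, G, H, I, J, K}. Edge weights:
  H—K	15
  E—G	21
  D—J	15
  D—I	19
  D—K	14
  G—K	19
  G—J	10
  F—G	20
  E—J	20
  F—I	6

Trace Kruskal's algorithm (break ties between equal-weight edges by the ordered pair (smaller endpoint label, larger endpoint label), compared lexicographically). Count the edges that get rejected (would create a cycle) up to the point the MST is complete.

Kruskal: consider edges lightest-first.
F—I (6): add — endpoints in different components.
G—J (10): add — endpoints in different components.
D—K (14): add — endpoints in different components.
D—J (15): add — endpoints in different components.
H—K (15): add — endpoints in different components.
D—I (19): add — endpoints in different components.
G—K (19): skip — G and K already connected.
E—J (20): add — endpoints in different components.
Edges rejected before the tree was complete: 1.

1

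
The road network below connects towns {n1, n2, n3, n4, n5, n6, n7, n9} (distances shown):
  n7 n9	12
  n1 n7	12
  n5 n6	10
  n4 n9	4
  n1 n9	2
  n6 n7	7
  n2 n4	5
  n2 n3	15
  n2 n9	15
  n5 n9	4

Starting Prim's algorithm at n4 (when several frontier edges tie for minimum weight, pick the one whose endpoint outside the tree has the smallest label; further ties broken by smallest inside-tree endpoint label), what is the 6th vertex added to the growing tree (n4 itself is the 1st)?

Prim, starting at n4.
Step 1: frontier [n4 n9 4, n2 n4 5] → take n4 n9 (4); add n9.
Step 2: frontier [n2 n4 5, n1 n9 2, n5 n9 4, n7 n9 12, n2 n9 15] → take n1 n9 (2); add n1.
Step 3: frontier [n1 n7 12, n2 n4 5, n5 n9 4, n7 n9 12, n2 n9 15] → take n5 n9 (4); add n5.
Step 4: frontier [n1 n7 12, n2 n4 5, n5 n6 10, n7 n9 12, n2 n9 15] → take n2 n4 (5); add n2.
Step 5: frontier [n1 n7 12, n2 n3 15, n5 n6 10, n7 n9 12] → take n5 n6 (10); add n6.
Step 6: frontier [n1 n7 12, n2 n3 15, n6 n7 7, n7 n9 12] → take n6 n7 (7); add n7.
Step 7: frontier [n2 n3 15] → take n2 n3 (15); add n3.
Vertex order: n4, n9, n1, n5, n2, n6, n7, n3. The 6th vertex is n6.

n6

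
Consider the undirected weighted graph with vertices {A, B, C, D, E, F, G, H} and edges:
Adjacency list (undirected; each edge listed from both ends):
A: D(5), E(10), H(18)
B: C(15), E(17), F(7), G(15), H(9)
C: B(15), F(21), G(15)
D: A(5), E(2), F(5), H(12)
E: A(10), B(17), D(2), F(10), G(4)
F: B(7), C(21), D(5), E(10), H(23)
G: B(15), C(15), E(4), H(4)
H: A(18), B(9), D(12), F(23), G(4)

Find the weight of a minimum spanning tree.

42

Grow the tree from A using Prim:
Step 1: cheapest edge leaving the tree is A—D (5); add D.
Step 2: cheapest edge leaving the tree is D—E (2); add E.
Step 3: cheapest edge leaving the tree is E—G (4); add G.
Step 4: cheapest edge leaving the tree is G—H (4); add H.
Step 5: cheapest edge leaving the tree is D—F (5); add F.
Step 6: cheapest edge leaving the tree is B—F (7); add B.
Step 7: cheapest edge leaving the tree is B—C (15); add C.
MST edges: A—D, D—E, E—G, G—H, D—F, B—F, B—C; total weight 5+2+4+4+5+7+15 = 42.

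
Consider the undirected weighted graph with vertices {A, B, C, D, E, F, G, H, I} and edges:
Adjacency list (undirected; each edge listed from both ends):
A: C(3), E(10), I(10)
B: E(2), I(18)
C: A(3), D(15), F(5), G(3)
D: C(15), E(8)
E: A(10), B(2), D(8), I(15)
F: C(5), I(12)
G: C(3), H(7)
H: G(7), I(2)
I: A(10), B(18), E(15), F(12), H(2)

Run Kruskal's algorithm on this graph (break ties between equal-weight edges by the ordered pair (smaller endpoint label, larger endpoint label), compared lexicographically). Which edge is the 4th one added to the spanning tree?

Sort edges by weight, then run Kruskal:
B–E (2): add — endpoints in different components.
H–I (2): add — endpoints in different components.
A–C (3): add — endpoints in different components.
C–G (3): add — endpoints in different components.
C–F (5): add — endpoints in different components.
G–H (7): add — endpoints in different components.
D–E (8): add — endpoints in different components.
A–E (10): add — endpoints in different components.
The 4th edge added is C–G.

C-G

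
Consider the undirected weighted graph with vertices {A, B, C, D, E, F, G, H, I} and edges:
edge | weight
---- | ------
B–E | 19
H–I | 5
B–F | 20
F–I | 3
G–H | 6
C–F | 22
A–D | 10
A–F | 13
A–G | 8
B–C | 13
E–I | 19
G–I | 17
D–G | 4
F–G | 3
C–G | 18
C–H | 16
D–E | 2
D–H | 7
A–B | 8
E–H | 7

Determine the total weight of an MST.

46

Sort edges by weight, then run Kruskal:
D–E (2): add — endpoints in different components.
F–G (3): add — endpoints in different components.
F–I (3): add — endpoints in different components.
D–G (4): add — endpoints in different components.
H–I (5): add — endpoints in different components.
G–H (6): skip — G and H already connected.
D–H (7): skip — D and H already connected.
E–H (7): skip — E and H already connected.
A–B (8): add — endpoints in different components.
A–G (8): add — endpoints in different components.
A–D (10): skip — A and D already connected.
A–F (13): skip — A and F already connected.
B–C (13): add — endpoints in different components.
MST edges: D–E, F–G, F–I, D–G, H–I, A–B, A–G, B–C; total weight 2+3+3+4+5+8+8+13 = 46.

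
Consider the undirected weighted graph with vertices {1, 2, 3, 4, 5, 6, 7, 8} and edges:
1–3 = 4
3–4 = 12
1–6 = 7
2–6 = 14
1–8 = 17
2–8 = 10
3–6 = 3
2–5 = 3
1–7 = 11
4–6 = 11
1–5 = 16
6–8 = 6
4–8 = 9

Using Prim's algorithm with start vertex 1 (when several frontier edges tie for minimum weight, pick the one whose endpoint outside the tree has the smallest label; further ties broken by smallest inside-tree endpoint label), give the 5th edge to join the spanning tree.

Prim's algorithm from 1:
Step 1: cheapest edge leaving the tree is 1–3 (4); add 3.
Step 2: cheapest edge leaving the tree is 3–6 (3); add 6.
Step 3: cheapest edge leaving the tree is 6–8 (6); add 8.
Step 4: cheapest edge leaving the tree is 4–8 (9); add 4.
Step 5: cheapest edge leaving the tree is 2–8 (10); add 2.
Step 6: cheapest edge leaving the tree is 2–5 (3); add 5.
Step 7: cheapest edge leaving the tree is 1–7 (11); add 7.
The 5th edge added is 2–8.

2-8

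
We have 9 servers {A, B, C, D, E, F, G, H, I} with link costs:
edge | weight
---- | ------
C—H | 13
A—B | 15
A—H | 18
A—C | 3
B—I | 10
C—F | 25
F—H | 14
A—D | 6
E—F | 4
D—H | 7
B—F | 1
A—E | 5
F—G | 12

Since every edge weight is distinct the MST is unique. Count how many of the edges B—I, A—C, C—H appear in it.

Sort edges by weight, then run Kruskal:
B—F (1): add — endpoints in different components.
A—C (3): add — endpoints in different components.
E—F (4): add — endpoints in different components.
A—E (5): add — endpoints in different components.
A—D (6): add — endpoints in different components.
D—H (7): add — endpoints in different components.
B—I (10): add — endpoints in different components.
F—G (12): add — endpoints in different components.
MST edge set: {B—F, A—C, E—F, A—E, A—D, D—H, B—I, F—G}.
Of the listed edges, {B—I, A—C} are in the MST → 2.

2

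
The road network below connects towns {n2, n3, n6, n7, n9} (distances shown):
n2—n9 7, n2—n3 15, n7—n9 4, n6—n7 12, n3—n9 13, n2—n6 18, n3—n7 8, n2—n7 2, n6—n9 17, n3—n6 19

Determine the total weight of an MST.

Grow the tree from n6 using Prim:
Step 1: cheapest edge leaving the tree is n6—n7 (12); add n7.
Step 2: cheapest edge leaving the tree is n2—n7 (2); add n2.
Step 3: cheapest edge leaving the tree is n7—n9 (4); add n9.
Step 4: cheapest edge leaving the tree is n3—n7 (8); add n3.
MST edges: n6—n7, n2—n7, n7—n9, n3—n7; total weight 12+2+4+8 = 26.

26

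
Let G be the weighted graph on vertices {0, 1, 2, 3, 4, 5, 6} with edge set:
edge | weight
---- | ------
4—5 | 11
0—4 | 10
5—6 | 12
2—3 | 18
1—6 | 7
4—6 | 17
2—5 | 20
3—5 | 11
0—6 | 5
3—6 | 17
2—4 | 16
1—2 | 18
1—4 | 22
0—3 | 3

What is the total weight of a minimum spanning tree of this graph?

52

Prim, starting at 4.
Step 1: cheapest edge leaving the tree is 0—4 (10); add 0.
Step 2: cheapest edge leaving the tree is 0—3 (3); add 3.
Step 3: cheapest edge leaving the tree is 0—6 (5); add 6.
Step 4: cheapest edge leaving the tree is 1—6 (7); add 1.
Step 5: cheapest edge leaving the tree is 3—5 (11); add 5.
Step 6: cheapest edge leaving the tree is 2—4 (16); add 2.
MST edges: 0—4, 0—3, 0—6, 1—6, 3—5, 2—4; total weight 10+3+5+7+11+16 = 52.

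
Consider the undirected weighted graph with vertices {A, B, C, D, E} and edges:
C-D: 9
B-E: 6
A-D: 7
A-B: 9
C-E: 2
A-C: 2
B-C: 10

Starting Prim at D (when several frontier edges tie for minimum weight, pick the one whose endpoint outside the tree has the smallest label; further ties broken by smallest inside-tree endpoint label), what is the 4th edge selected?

Grow the tree from D using Prim:
Step 1: cheapest edge leaving the tree is A-D (7); add A.
Step 2: cheapest edge leaving the tree is A-C (2); add C.
Step 3: cheapest edge leaving the tree is C-E (2); add E.
Step 4: cheapest edge leaving the tree is B-E (6); add B.
The 4th edge added is B-E.

B-E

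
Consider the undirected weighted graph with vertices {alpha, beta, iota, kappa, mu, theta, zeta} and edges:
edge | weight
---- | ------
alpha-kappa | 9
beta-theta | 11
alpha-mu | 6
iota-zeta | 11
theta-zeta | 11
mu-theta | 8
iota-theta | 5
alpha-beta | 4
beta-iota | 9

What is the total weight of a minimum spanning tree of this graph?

Kruskal's algorithm — process edges by increasing weight (ties by edge label):
alpha-beta (4): add — endpoints in different components.
iota-theta (5): add — endpoints in different components.
alpha-mu (6): add — endpoints in different components.
mu-theta (8): add — endpoints in different components.
alpha-kappa (9): add — endpoints in different components.
beta-iota (9): skip — beta and iota already connected.
beta-theta (11): skip — beta and theta already connected.
iota-zeta (11): add — endpoints in different components.
MST edges: alpha-beta, iota-theta, alpha-mu, mu-theta, alpha-kappa, iota-zeta; total weight 4+5+6+8+9+11 = 43.

43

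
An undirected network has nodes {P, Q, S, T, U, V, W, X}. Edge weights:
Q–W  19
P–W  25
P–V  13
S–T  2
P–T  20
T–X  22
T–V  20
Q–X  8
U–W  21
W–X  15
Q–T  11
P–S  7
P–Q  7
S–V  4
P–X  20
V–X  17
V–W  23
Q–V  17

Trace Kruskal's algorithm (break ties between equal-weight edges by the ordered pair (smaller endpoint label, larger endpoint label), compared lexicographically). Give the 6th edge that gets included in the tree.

W-X

Kruskal: consider edges lightest-first.
S–T (2): add — endpoints in different components.
S–V (4): add — endpoints in different components.
P–Q (7): add — endpoints in different components.
P–S (7): add — endpoints in different components.
Q–X (8): add — endpoints in different components.
Q–T (11): skip — T and Q already connected.
P–V (13): skip — P and V already connected.
W–X (15): add — endpoints in different components.
Q–V (17): skip — V and Q already connected.
V–X (17): skip — V and X already connected.
Q–W (19): skip — W and Q already connected.
P–T (20): skip — P and T already connected.
P–X (20): skip — P and X already connected.
T–V (20): skip — T and V already connected.
U–W (21): add — endpoints in different components.
The 6th edge added is W–X.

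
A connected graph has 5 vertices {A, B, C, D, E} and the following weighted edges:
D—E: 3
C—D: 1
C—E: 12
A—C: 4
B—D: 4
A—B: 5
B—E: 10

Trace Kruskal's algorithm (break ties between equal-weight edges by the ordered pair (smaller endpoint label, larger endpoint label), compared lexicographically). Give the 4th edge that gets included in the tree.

Kruskal: consider edges lightest-first.
C—D (1): add — endpoints in different components.
D—E (3): add — endpoints in different components.
A—C (4): add — endpoints in different components.
B—D (4): add — endpoints in different components.
The 4th edge added is B—D.

B-D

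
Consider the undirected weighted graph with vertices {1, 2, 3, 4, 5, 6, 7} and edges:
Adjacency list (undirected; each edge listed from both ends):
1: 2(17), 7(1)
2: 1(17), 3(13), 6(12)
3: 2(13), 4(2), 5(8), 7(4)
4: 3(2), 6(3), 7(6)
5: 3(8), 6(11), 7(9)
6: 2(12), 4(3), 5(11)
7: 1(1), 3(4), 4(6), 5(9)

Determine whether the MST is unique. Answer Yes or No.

Yes

Kruskal: consider edges lightest-first.
1–7 (1): add — endpoints in different components.
3–4 (2): add — endpoints in different components.
4–6 (3): add — endpoints in different components.
3–7 (4): add — endpoints in different components.
4–7 (6): skip — 4 and 7 already connected.
3–5 (8): add — endpoints in different components.
5–7 (9): skip — 5 and 7 already connected.
5–6 (11): skip — 5 and 6 already connected.
2–6 (12): add — endpoints in different components.
Every non-tree edge has weight strictly greater than the heaviest edge on the tree path between its endpoints, so the MST is unique.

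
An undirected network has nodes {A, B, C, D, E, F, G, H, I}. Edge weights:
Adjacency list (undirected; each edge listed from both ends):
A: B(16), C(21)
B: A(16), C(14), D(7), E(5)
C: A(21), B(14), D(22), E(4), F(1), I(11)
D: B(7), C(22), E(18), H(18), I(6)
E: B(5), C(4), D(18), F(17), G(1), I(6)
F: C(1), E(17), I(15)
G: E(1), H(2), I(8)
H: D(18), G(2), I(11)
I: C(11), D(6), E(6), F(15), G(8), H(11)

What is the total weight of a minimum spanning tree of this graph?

41

Prim, starting at G.
Step 1: cheapest edge leaving the tree is E-G (1); add E.
Step 2: cheapest edge leaving the tree is G-H (2); add H.
Step 3: cheapest edge leaving the tree is C-E (4); add C.
Step 4: cheapest edge leaving the tree is C-F (1); add F.
Step 5: cheapest edge leaving the tree is B-E (5); add B.
Step 6: cheapest edge leaving the tree is E-I (6); add I.
Step 7: cheapest edge leaving the tree is D-I (6); add D.
Step 8: cheapest edge leaving the tree is A-B (16); add A.
MST edges: E-G, G-H, C-E, C-F, B-E, E-I, D-I, A-B; total weight 1+2+4+1+5+6+6+16 = 41.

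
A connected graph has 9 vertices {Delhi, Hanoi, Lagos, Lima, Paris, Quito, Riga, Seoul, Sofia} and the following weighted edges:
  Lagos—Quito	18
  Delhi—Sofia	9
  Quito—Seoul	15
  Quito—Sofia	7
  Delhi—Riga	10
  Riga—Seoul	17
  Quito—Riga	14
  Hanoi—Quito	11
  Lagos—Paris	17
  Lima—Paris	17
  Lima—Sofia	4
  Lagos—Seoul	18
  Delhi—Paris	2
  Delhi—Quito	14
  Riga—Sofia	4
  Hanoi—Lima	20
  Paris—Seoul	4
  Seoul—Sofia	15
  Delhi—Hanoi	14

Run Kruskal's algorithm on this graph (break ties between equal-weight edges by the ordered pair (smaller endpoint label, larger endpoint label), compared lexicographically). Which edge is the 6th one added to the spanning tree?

Delhi-Sofia

Kruskal's algorithm — process edges by increasing weight (ties by edge label):
Delhi—Paris (2): add — endpoints in different components.
Lima—Sofia (4): add — endpoints in different components.
Paris—Seoul (4): add — endpoints in different components.
Riga—Sofia (4): add — endpoints in different components.
Quito—Sofia (7): add — endpoints in different components.
Delhi—Sofia (9): add — endpoints in different components.
Delhi—Riga (10): skip — Delhi and Riga already connected.
Hanoi—Quito (11): add — endpoints in different components.
Delhi—Hanoi (14): skip — Hanoi and Delhi already connected.
Delhi—Quito (14): skip — Delhi and Quito already connected.
Quito—Riga (14): skip — Riga and Quito already connected.
Quito—Seoul (15): skip — Seoul and Quito already connected.
Seoul—Sofia (15): skip — Sofia and Seoul already connected.
Lagos—Paris (17): add — endpoints in different components.
The 6th edge added is Delhi—Sofia.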